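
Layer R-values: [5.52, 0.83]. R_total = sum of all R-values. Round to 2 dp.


R_total = 5.52 + 0.83 = 6.35

6.35


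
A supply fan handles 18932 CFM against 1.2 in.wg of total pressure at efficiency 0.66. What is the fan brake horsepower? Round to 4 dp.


BHP = 18932 * 1.2 / (6356 * 0.66) = 5.4156 hp

5.4156 hp


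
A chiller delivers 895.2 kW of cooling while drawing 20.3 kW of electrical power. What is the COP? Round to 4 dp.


COP = 895.2 / 20.3 = 44.0985

44.0985


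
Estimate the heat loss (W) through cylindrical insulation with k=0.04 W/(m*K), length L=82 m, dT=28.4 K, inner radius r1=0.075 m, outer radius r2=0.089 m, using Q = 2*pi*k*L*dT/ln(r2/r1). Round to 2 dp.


Q = 2*pi*0.04*82*28.4/ln(0.089/0.075) = 3419.79 W

3419.79 W


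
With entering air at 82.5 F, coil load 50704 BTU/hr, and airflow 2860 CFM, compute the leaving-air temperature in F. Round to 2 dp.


dT = 50704/(1.08*2860) = 16.4154
T_leave = 82.5 - 16.4154 = 66.08 F

66.08 F


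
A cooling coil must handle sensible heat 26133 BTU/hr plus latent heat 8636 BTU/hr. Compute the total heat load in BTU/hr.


Qt = 26133 + 8636 = 34769 BTU/hr

34769 BTU/hr


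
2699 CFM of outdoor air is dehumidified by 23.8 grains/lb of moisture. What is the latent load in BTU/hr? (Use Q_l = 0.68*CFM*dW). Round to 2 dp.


Q = 0.68 * 2699 * 23.8 = 43680.62 BTU/hr

43680.62 BTU/hr


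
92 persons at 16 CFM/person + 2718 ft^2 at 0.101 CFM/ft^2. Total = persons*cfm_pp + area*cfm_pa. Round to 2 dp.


Total = 92*16 + 2718*0.101 = 1746.52 CFM

1746.52 CFM


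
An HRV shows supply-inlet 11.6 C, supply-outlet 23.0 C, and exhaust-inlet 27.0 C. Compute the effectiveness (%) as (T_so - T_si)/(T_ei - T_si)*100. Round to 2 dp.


eff = (23.0-11.6)/(27.0-11.6)*100 = 74.03 %

74.03 %


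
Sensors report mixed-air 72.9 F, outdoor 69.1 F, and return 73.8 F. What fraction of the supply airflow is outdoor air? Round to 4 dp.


frac = (72.9 - 73.8) / (69.1 - 73.8) = 0.1915

0.1915


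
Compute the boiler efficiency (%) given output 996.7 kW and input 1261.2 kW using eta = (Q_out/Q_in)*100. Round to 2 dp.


eta = (996.7/1261.2)*100 = 79.03 %

79.03 %


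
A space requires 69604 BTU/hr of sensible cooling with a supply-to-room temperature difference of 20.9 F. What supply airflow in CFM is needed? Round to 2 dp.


CFM = 69604 / (1.08 * 20.9) = 3083.64

3083.64 CFM


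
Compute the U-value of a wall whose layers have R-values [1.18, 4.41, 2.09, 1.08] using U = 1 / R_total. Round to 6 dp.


R_total = 1.18 + 4.41 + 2.09 + 1.08 = 8.76
U = 1/8.76 = 0.114155

0.114155


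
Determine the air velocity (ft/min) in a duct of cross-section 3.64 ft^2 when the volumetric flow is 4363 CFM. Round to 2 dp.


V = 4363 / 3.64 = 1198.63 ft/min

1198.63 ft/min


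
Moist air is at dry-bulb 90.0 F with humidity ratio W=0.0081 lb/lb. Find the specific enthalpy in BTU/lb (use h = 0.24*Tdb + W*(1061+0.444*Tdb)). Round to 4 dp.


h = 0.24*90.0 + 0.0081*(1061+0.444*90.0) = 30.5178 BTU/lb

30.5178 BTU/lb


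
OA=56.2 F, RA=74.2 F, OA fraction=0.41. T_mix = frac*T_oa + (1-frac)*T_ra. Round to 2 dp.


T_mix = 0.41*56.2 + 0.59*74.2 = 66.82 F

66.82 F


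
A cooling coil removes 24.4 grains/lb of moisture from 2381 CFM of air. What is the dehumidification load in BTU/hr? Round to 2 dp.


Q = 0.68 * 2381 * 24.4 = 39505.55 BTU/hr

39505.55 BTU/hr


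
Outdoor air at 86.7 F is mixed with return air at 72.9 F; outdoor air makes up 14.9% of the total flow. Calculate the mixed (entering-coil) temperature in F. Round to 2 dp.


T_mix = 72.9 + (14.9/100)*(86.7-72.9) = 74.96 F

74.96 F


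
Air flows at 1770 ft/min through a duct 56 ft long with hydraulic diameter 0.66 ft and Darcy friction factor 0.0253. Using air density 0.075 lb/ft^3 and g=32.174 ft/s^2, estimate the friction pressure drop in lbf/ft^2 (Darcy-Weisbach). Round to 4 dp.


v_fps = 1770/60 = 29.5 ft/s
dp = 0.0253*(56/0.66)*0.075*29.5^2/(2*32.174) = 2.1774 lbf/ft^2

2.1774 lbf/ft^2


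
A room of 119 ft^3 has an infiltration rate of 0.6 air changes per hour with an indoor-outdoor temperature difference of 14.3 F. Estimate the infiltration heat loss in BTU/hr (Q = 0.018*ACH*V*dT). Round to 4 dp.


Q = 0.018 * 0.6 * 119 * 14.3 = 18.3784 BTU/hr

18.3784 BTU/hr


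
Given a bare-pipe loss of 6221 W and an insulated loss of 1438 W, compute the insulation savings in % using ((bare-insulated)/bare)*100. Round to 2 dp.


Savings = ((6221-1438)/6221)*100 = 76.88 %

76.88 %


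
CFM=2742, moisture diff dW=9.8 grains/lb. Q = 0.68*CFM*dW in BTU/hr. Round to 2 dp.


Q = 0.68 * 2742 * 9.8 = 18272.69 BTU/hr

18272.69 BTU/hr


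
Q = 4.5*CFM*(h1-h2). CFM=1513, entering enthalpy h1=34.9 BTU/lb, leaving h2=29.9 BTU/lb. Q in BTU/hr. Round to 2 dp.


Q = 4.5 * 1513 * (34.9 - 29.9) = 34042.50 BTU/hr

34042.50 BTU/hr


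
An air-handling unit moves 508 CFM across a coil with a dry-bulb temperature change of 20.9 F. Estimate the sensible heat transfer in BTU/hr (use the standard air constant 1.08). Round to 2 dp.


Q = 1.08 * 508 * 20.9 = 11466.58 BTU/hr

11466.58 BTU/hr


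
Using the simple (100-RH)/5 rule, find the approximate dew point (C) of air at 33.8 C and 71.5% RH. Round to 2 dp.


Td = 33.8 - (100-71.5)/5 = 28.10 C

28.10 C


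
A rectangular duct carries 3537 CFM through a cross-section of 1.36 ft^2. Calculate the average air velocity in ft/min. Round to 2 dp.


V = 3537 / 1.36 = 2600.74 ft/min

2600.74 ft/min


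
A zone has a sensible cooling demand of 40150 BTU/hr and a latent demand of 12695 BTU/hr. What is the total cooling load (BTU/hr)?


Qt = 40150 + 12695 = 52845 BTU/hr

52845 BTU/hr


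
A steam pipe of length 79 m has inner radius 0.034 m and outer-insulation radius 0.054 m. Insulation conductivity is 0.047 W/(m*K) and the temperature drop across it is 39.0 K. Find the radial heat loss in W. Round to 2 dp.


Q = 2*pi*0.047*79*39.0/ln(0.054/0.034) = 1966.72 W

1966.72 W


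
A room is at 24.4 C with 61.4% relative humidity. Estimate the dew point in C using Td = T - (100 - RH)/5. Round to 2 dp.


Td = 24.4 - (100-61.4)/5 = 16.68 C

16.68 C


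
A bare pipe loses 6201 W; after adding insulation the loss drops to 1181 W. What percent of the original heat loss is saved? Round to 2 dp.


Savings = ((6201-1181)/6201)*100 = 80.95 %

80.95 %


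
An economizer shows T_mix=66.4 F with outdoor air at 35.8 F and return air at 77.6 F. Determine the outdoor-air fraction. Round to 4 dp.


frac = (66.4 - 77.6) / (35.8 - 77.6) = 0.2679

0.2679


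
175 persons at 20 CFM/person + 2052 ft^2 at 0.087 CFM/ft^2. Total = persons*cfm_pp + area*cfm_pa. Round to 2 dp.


Total = 175*20 + 2052*0.087 = 3678.52 CFM

3678.52 CFM


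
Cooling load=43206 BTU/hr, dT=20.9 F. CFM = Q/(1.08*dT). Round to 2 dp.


CFM = 43206 / (1.08 * 20.9) = 1914.14

1914.14 CFM


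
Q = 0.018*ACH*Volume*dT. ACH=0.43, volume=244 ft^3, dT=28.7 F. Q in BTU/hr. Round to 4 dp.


Q = 0.018 * 0.43 * 244 * 28.7 = 54.2017 BTU/hr

54.2017 BTU/hr


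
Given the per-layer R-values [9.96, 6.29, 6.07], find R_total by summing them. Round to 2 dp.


R_total = 9.96 + 6.29 + 6.07 = 22.32

22.32


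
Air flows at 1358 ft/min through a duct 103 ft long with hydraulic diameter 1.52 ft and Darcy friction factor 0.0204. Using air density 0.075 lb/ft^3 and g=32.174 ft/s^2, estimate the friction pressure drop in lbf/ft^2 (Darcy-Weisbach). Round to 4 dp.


v_fps = 1358/60 = 22.6333 ft/s
dp = 0.0204*(103/1.52)*0.075*22.6333^2/(2*32.174) = 0.8254 lbf/ft^2

0.8254 lbf/ft^2


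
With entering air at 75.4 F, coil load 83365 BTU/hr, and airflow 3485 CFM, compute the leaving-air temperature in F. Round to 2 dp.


dT = 83365/(1.08*3485) = 22.1492
T_leave = 75.4 - 22.1492 = 53.25 F

53.25 F


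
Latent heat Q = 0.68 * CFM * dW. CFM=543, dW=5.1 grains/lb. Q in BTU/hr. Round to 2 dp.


Q = 0.68 * 543 * 5.1 = 1883.12 BTU/hr

1883.12 BTU/hr


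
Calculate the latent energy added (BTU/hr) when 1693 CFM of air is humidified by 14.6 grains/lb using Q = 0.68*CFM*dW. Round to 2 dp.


Q = 0.68 * 1693 * 14.6 = 16808.10 BTU/hr

16808.10 BTU/hr


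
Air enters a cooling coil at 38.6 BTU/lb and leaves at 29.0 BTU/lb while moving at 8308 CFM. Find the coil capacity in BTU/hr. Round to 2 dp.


Q = 4.5 * 8308 * (38.6 - 29.0) = 358905.60 BTU/hr

358905.60 BTU/hr


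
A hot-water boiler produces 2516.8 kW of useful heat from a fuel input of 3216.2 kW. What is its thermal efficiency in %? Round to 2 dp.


eta = (2516.8/3216.2)*100 = 78.25 %

78.25 %


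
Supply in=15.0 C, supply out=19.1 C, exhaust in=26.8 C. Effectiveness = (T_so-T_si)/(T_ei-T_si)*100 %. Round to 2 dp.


eff = (19.1-15.0)/(26.8-15.0)*100 = 34.75 %

34.75 %


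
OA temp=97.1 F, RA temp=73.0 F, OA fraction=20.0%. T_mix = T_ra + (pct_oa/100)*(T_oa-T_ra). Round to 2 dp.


T_mix = 73.0 + (20.0/100)*(97.1-73.0) = 77.82 F

77.82 F


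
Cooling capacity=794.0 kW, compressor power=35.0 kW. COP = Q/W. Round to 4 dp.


COP = 794.0 / 35.0 = 22.6857

22.6857


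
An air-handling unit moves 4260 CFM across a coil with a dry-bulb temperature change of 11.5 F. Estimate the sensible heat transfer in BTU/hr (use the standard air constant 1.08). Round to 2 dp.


Q = 1.08 * 4260 * 11.5 = 52909.20 BTU/hr

52909.20 BTU/hr


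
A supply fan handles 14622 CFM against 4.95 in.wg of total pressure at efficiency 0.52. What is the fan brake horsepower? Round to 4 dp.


BHP = 14622 * 4.95 / (6356 * 0.52) = 21.8990 hp

21.8990 hp


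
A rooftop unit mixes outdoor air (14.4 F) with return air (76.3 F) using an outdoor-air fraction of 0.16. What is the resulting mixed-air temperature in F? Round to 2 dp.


T_mix = 0.16*14.4 + 0.84*76.3 = 66.40 F

66.40 F


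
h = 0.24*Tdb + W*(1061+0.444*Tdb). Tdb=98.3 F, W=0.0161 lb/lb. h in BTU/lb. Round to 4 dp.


h = 0.24*98.3 + 0.0161*(1061+0.444*98.3) = 41.3768 BTU/lb

41.3768 BTU/lb


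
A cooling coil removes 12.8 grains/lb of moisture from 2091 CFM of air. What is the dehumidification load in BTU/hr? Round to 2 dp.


Q = 0.68 * 2091 * 12.8 = 18200.06 BTU/hr

18200.06 BTU/hr


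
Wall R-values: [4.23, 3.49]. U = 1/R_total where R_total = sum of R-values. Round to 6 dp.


R_total = 4.23 + 3.49 = 7.72
U = 1/7.72 = 0.129534

0.129534


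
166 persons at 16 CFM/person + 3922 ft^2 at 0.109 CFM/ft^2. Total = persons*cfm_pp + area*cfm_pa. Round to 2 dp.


Total = 166*16 + 3922*0.109 = 3083.50 CFM

3083.50 CFM


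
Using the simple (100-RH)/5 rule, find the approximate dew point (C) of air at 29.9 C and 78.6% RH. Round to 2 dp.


Td = 29.9 - (100-78.6)/5 = 25.62 C

25.62 C


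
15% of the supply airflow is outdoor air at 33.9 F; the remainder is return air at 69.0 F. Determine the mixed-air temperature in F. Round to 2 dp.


T_mix = 0.15*33.9 + 0.85*69.0 = 63.74 F

63.74 F


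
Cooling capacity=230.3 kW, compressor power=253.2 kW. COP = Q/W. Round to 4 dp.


COP = 230.3 / 253.2 = 0.9096

0.9096


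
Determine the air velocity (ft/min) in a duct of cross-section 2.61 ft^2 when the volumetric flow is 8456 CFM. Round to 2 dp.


V = 8456 / 2.61 = 3239.85 ft/min

3239.85 ft/min


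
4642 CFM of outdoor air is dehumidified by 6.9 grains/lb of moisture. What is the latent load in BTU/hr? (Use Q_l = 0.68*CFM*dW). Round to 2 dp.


Q = 0.68 * 4642 * 6.9 = 21780.26 BTU/hr

21780.26 BTU/hr


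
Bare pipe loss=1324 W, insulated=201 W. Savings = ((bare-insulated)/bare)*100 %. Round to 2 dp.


Savings = ((1324-201)/1324)*100 = 84.82 %

84.82 %


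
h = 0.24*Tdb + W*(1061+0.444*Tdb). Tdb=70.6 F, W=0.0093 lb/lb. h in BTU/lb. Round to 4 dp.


h = 0.24*70.6 + 0.0093*(1061+0.444*70.6) = 27.1028 BTU/lb

27.1028 BTU/lb


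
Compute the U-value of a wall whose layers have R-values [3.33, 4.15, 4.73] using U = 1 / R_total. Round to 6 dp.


R_total = 3.33 + 4.15 + 4.73 = 12.21
U = 1/12.21 = 0.081900

0.081900


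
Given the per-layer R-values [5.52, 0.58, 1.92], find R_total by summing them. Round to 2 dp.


R_total = 5.52 + 0.58 + 1.92 = 8.02

8.02


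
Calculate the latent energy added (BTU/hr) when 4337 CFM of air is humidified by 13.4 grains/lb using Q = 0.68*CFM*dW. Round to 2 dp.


Q = 0.68 * 4337 * 13.4 = 39518.74 BTU/hr

39518.74 BTU/hr


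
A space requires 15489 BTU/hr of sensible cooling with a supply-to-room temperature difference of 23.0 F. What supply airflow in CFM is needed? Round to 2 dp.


CFM = 15489 / (1.08 * 23.0) = 623.55

623.55 CFM


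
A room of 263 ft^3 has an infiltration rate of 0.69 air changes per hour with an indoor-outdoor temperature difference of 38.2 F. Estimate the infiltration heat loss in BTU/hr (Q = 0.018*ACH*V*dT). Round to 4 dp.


Q = 0.018 * 0.69 * 263 * 38.2 = 124.7788 BTU/hr

124.7788 BTU/hr


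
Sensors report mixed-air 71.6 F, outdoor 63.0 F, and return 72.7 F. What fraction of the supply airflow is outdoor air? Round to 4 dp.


frac = (71.6 - 72.7) / (63.0 - 72.7) = 0.1134

0.1134


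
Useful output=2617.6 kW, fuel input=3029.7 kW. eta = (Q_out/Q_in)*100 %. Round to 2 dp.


eta = (2617.6/3029.7)*100 = 86.40 %

86.40 %


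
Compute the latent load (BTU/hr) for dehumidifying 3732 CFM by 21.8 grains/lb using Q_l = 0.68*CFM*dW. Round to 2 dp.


Q = 0.68 * 3732 * 21.8 = 55323.17 BTU/hr

55323.17 BTU/hr


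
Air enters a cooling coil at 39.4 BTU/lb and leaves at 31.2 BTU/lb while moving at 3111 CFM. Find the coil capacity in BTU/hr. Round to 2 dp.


Q = 4.5 * 3111 * (39.4 - 31.2) = 114795.90 BTU/hr

114795.90 BTU/hr


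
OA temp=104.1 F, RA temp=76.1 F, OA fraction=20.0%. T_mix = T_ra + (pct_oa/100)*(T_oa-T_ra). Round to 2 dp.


T_mix = 76.1 + (20.0/100)*(104.1-76.1) = 81.70 F

81.70 F


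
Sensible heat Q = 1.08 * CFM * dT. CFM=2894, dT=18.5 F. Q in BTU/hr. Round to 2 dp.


Q = 1.08 * 2894 * 18.5 = 57822.12 BTU/hr

57822.12 BTU/hr


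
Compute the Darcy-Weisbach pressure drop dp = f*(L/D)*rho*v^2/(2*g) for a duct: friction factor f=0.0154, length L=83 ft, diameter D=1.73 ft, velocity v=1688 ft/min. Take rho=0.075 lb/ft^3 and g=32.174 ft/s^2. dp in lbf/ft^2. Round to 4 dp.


v_fps = 1688/60 = 28.1333 ft/s
dp = 0.0154*(83/1.73)*0.075*28.1333^2/(2*32.174) = 0.6816 lbf/ft^2

0.6816 lbf/ft^2


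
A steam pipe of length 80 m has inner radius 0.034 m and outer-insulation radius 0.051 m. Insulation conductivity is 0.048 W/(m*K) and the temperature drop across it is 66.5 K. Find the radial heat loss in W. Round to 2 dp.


Q = 2*pi*0.048*80*66.5/ln(0.051/0.034) = 3957.12 W

3957.12 W


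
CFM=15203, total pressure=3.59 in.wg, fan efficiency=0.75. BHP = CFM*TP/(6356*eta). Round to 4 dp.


BHP = 15203 * 3.59 / (6356 * 0.75) = 11.4493 hp

11.4493 hp


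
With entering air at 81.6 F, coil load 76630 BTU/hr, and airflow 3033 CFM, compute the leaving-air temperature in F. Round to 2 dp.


dT = 76630/(1.08*3033) = 23.3939
T_leave = 81.6 - 23.3939 = 58.21 F

58.21 F


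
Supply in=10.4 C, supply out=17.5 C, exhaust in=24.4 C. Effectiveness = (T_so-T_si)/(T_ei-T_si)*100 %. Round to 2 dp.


eff = (17.5-10.4)/(24.4-10.4)*100 = 50.71 %

50.71 %


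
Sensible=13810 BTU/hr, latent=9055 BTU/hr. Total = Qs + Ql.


Qt = 13810 + 9055 = 22865 BTU/hr

22865 BTU/hr


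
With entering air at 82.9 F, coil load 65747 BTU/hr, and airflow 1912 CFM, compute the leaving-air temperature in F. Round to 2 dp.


dT = 65747/(1.08*1912) = 31.8394
T_leave = 82.9 - 31.8394 = 51.06 F

51.06 F


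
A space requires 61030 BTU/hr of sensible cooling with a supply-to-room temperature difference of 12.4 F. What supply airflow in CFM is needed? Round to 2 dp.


CFM = 61030 / (1.08 * 12.4) = 4557.20

4557.20 CFM


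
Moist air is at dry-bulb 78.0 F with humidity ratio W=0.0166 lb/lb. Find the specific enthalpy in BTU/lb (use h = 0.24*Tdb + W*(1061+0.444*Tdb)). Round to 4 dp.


h = 0.24*78.0 + 0.0166*(1061+0.444*78.0) = 36.9075 BTU/lb

36.9075 BTU/lb


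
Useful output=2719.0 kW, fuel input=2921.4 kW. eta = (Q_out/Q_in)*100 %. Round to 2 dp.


eta = (2719.0/2921.4)*100 = 93.07 %

93.07 %


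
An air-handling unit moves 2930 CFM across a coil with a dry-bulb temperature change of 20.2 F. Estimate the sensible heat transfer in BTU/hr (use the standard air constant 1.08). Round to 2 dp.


Q = 1.08 * 2930 * 20.2 = 63920.88 BTU/hr

63920.88 BTU/hr


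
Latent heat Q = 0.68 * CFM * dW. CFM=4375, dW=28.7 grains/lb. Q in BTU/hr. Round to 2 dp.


Q = 0.68 * 4375 * 28.7 = 85382.50 BTU/hr

85382.50 BTU/hr


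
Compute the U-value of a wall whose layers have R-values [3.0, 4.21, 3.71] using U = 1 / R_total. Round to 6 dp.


R_total = 3.0 + 4.21 + 3.71 = 10.92
U = 1/10.92 = 0.091575

0.091575


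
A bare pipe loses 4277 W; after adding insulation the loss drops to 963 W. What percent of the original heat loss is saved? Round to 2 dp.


Savings = ((4277-963)/4277)*100 = 77.48 %

77.48 %


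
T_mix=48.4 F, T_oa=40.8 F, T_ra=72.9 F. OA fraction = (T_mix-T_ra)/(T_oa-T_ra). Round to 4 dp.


frac = (48.4 - 72.9) / (40.8 - 72.9) = 0.7632

0.7632


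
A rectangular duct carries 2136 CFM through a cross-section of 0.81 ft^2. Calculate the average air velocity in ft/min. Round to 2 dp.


V = 2136 / 0.81 = 2637.04 ft/min

2637.04 ft/min


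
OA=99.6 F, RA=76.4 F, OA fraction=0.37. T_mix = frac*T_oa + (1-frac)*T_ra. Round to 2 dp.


T_mix = 0.37*99.6 + 0.63*76.4 = 84.98 F

84.98 F


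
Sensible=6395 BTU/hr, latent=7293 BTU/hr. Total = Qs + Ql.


Qt = 6395 + 7293 = 13688 BTU/hr

13688 BTU/hr


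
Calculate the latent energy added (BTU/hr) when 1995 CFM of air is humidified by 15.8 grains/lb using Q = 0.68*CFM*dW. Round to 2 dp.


Q = 0.68 * 1995 * 15.8 = 21434.28 BTU/hr

21434.28 BTU/hr


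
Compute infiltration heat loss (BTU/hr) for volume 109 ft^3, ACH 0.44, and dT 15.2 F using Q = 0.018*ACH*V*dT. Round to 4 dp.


Q = 0.018 * 0.44 * 109 * 15.2 = 13.1219 BTU/hr

13.1219 BTU/hr


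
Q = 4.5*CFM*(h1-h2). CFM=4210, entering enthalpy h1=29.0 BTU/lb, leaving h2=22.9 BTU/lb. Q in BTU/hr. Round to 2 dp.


Q = 4.5 * 4210 * (29.0 - 22.9) = 115564.50 BTU/hr

115564.50 BTU/hr


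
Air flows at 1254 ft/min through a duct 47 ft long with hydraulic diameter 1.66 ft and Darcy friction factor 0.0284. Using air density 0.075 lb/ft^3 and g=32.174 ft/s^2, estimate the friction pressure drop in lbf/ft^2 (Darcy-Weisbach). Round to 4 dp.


v_fps = 1254/60 = 20.9 ft/s
dp = 0.0284*(47/1.66)*0.075*20.9^2/(2*32.174) = 0.4094 lbf/ft^2

0.4094 lbf/ft^2


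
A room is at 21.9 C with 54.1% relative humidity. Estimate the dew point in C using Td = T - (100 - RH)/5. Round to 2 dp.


Td = 21.9 - (100-54.1)/5 = 12.72 C

12.72 C


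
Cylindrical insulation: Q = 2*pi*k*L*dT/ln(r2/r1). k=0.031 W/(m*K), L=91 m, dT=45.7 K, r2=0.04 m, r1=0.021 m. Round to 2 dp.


Q = 2*pi*0.031*91*45.7/ln(0.04/0.021) = 1257.11 W

1257.11 W


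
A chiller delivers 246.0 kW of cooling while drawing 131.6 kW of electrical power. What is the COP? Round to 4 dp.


COP = 246.0 / 131.6 = 1.8693

1.8693


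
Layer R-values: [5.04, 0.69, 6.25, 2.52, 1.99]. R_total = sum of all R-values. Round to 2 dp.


R_total = 5.04 + 0.69 + 6.25 + 2.52 + 1.99 = 16.49

16.49


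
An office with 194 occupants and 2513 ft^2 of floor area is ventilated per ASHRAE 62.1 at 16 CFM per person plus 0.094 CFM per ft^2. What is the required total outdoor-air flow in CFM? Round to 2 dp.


Total = 194*16 + 2513*0.094 = 3340.22 CFM

3340.22 CFM


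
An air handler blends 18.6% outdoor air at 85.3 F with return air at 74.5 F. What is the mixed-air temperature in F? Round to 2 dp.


T_mix = 74.5 + (18.6/100)*(85.3-74.5) = 76.51 F

76.51 F


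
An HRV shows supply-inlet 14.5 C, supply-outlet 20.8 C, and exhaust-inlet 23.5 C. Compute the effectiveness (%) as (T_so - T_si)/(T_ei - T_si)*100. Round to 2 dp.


eff = (20.8-14.5)/(23.5-14.5)*100 = 70.00 %

70.00 %


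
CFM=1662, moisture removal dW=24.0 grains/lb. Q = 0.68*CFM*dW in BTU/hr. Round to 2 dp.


Q = 0.68 * 1662 * 24.0 = 27123.84 BTU/hr

27123.84 BTU/hr


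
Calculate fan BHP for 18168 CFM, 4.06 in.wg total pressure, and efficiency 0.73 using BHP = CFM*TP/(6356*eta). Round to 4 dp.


BHP = 18168 * 4.06 / (6356 * 0.73) = 15.8974 hp

15.8974 hp


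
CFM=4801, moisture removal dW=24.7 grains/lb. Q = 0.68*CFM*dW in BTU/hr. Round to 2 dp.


Q = 0.68 * 4801 * 24.7 = 80637.60 BTU/hr

80637.60 BTU/hr


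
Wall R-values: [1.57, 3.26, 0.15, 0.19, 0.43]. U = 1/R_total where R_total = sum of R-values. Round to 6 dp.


R_total = 1.57 + 3.26 + 0.15 + 0.19 + 0.43 = 5.60
U = 1/5.60 = 0.178571

0.178571


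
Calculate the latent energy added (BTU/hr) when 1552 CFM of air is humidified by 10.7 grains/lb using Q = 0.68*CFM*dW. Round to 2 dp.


Q = 0.68 * 1552 * 10.7 = 11292.35 BTU/hr

11292.35 BTU/hr


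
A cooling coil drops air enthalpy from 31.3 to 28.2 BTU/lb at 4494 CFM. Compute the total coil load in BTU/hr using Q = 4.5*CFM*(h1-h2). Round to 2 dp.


Q = 4.5 * 4494 * (31.3 - 28.2) = 62691.30 BTU/hr

62691.30 BTU/hr


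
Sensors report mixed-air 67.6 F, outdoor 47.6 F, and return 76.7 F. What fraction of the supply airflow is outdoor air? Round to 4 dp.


frac = (67.6 - 76.7) / (47.6 - 76.7) = 0.3127

0.3127


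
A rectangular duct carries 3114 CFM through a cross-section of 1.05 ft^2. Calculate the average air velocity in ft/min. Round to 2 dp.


V = 3114 / 1.05 = 2965.71 ft/min

2965.71 ft/min


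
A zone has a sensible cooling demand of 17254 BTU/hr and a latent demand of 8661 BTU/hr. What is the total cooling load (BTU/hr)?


Qt = 17254 + 8661 = 25915 BTU/hr

25915 BTU/hr


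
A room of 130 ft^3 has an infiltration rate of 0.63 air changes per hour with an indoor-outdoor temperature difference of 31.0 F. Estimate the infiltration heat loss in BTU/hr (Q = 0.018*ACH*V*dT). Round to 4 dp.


Q = 0.018 * 0.63 * 130 * 31.0 = 45.7002 BTU/hr

45.7002 BTU/hr


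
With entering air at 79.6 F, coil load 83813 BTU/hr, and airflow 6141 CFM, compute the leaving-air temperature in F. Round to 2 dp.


dT = 83813/(1.08*6141) = 12.6371
T_leave = 79.6 - 12.6371 = 66.96 F

66.96 F


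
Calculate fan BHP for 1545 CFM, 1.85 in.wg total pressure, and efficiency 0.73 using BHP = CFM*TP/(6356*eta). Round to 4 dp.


BHP = 1545 * 1.85 / (6356 * 0.73) = 0.6160 hp

0.6160 hp


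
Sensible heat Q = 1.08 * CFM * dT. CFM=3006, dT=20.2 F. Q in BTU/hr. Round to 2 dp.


Q = 1.08 * 3006 * 20.2 = 65578.90 BTU/hr

65578.90 BTU/hr


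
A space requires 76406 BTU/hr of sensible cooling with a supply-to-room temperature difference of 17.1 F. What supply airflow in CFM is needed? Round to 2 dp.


CFM = 76406 / (1.08 * 17.1) = 4137.21

4137.21 CFM


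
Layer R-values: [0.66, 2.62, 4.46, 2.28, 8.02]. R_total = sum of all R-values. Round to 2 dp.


R_total = 0.66 + 2.62 + 4.46 + 2.28 + 8.02 = 18.04

18.04


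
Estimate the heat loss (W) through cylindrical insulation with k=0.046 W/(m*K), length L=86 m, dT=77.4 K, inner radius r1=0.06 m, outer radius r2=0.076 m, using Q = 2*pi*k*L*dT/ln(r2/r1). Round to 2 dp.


Q = 2*pi*0.046*86*77.4/ln(0.076/0.06) = 8138.61 W

8138.61 W


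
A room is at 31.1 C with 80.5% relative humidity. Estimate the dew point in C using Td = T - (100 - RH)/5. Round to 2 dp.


Td = 31.1 - (100-80.5)/5 = 27.20 C

27.20 C


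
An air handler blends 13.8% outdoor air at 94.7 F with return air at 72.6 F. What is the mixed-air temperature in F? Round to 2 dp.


T_mix = 72.6 + (13.8/100)*(94.7-72.6) = 75.65 F

75.65 F


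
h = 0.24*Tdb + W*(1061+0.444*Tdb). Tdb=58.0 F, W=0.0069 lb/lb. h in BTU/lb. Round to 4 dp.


h = 0.24*58.0 + 0.0069*(1061+0.444*58.0) = 21.4186 BTU/lb

21.4186 BTU/lb


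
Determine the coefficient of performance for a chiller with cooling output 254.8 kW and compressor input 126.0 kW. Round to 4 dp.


COP = 254.8 / 126.0 = 2.0222

2.0222


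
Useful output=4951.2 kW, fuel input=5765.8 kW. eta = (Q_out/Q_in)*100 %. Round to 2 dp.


eta = (4951.2/5765.8)*100 = 85.87 %

85.87 %


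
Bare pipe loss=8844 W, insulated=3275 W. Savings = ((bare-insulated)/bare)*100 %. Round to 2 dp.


Savings = ((8844-3275)/8844)*100 = 62.97 %

62.97 %


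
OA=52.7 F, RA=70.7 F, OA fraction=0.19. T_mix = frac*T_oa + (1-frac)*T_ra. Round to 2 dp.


T_mix = 0.19*52.7 + 0.81*70.7 = 67.28 F

67.28 F


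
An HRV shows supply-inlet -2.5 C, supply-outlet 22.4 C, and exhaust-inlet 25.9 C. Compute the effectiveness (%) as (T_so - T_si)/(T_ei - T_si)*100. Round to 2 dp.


eff = (22.4-(-2.5))/(25.9-(-2.5))*100 = 87.68 %

87.68 %


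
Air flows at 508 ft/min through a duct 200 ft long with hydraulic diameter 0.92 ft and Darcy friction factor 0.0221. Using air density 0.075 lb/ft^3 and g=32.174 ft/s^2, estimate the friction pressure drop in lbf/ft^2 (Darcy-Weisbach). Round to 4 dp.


v_fps = 508/60 = 8.4667 ft/s
dp = 0.0221*(200/0.92)*0.075*8.4667^2/(2*32.174) = 0.4014 lbf/ft^2

0.4014 lbf/ft^2


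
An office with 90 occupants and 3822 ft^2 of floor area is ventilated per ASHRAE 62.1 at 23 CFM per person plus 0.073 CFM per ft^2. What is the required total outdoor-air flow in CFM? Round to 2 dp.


Total = 90*23 + 3822*0.073 = 2349.01 CFM

2349.01 CFM


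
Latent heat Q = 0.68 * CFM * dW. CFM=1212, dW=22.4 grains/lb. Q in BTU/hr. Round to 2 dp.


Q = 0.68 * 1212 * 22.4 = 18461.18 BTU/hr

18461.18 BTU/hr


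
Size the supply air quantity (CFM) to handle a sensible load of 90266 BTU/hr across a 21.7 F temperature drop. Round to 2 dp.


CFM = 90266 / (1.08 * 21.7) = 3851.60

3851.60 CFM


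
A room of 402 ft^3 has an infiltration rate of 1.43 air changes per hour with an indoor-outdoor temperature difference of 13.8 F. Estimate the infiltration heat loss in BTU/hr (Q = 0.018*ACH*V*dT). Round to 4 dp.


Q = 0.018 * 1.43 * 402 * 13.8 = 142.7952 BTU/hr

142.7952 BTU/hr


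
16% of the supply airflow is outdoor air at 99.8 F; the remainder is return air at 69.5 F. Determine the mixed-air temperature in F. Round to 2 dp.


T_mix = 0.16*99.8 + 0.84*69.5 = 74.35 F

74.35 F


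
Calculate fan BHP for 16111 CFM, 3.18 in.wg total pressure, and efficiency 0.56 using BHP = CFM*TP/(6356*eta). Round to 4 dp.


BHP = 16111 * 3.18 / (6356 * 0.56) = 14.3939 hp

14.3939 hp


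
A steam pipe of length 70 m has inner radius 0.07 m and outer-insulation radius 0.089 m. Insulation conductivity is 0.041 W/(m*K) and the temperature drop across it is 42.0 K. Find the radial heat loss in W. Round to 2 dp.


Q = 2*pi*0.041*70*42.0/ln(0.089/0.07) = 3153.88 W

3153.88 W


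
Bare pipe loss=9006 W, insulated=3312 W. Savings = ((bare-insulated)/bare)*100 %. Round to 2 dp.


Savings = ((9006-3312)/9006)*100 = 63.22 %

63.22 %


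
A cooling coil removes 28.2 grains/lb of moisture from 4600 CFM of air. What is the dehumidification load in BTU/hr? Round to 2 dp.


Q = 0.68 * 4600 * 28.2 = 88209.60 BTU/hr

88209.60 BTU/hr


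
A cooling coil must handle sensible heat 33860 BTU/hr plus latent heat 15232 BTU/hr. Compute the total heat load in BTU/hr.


Qt = 33860 + 15232 = 49092 BTU/hr

49092 BTU/hr


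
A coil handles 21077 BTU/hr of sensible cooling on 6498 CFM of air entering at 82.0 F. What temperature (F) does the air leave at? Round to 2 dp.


dT = 21077/(1.08*6498) = 3.0033
T_leave = 82.0 - 3.0033 = 79.00 F

79.00 F


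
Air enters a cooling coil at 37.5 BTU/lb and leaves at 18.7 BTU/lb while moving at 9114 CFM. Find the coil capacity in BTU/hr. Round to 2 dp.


Q = 4.5 * 9114 * (37.5 - 18.7) = 771044.40 BTU/hr

771044.40 BTU/hr


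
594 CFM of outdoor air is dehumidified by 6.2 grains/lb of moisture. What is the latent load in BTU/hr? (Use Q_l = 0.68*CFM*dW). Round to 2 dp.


Q = 0.68 * 594 * 6.2 = 2504.30 BTU/hr

2504.30 BTU/hr


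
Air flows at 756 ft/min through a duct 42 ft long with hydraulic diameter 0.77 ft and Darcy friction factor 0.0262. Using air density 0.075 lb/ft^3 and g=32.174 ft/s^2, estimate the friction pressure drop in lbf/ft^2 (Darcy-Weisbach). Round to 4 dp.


v_fps = 756/60 = 12.6 ft/s
dp = 0.0262*(42/0.77)*0.075*12.6^2/(2*32.174) = 0.2644 lbf/ft^2

0.2644 lbf/ft^2


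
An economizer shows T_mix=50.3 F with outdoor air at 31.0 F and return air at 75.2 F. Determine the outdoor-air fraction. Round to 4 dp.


frac = (50.3 - 75.2) / (31.0 - 75.2) = 0.5633

0.5633


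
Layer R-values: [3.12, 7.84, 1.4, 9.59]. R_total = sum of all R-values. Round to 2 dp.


R_total = 3.12 + 7.84 + 1.4 + 9.59 = 21.95

21.95


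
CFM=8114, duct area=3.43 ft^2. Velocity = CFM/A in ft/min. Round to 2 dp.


V = 8114 / 3.43 = 2365.60 ft/min

2365.60 ft/min


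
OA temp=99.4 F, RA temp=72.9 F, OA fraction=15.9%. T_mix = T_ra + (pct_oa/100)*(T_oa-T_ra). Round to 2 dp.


T_mix = 72.9 + (15.9/100)*(99.4-72.9) = 77.11 F

77.11 F


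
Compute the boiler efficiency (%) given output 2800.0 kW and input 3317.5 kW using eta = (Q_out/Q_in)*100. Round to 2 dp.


eta = (2800.0/3317.5)*100 = 84.40 %

84.40 %


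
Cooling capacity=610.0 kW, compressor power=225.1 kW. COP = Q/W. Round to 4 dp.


COP = 610.0 / 225.1 = 2.7099

2.7099


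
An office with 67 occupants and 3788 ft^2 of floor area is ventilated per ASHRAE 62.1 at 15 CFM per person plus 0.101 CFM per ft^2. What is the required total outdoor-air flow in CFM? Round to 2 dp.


Total = 67*15 + 3788*0.101 = 1387.59 CFM

1387.59 CFM


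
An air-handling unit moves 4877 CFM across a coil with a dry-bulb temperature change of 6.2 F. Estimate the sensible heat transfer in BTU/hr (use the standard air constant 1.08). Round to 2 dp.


Q = 1.08 * 4877 * 6.2 = 32656.39 BTU/hr

32656.39 BTU/hr


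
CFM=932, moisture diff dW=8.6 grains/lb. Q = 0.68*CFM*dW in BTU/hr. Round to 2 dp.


Q = 0.68 * 932 * 8.6 = 5450.34 BTU/hr

5450.34 BTU/hr


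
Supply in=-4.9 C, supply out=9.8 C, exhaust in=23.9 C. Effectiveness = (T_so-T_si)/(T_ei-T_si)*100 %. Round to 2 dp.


eff = (9.8-(-4.9))/(23.9-(-4.9))*100 = 51.04 %

51.04 %


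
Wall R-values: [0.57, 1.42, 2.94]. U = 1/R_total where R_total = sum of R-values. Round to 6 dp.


R_total = 0.57 + 1.42 + 2.94 = 4.93
U = 1/4.93 = 0.202840

0.202840


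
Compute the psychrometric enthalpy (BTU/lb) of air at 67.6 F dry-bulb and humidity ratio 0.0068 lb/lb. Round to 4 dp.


h = 0.24*67.6 + 0.0068*(1061+0.444*67.6) = 23.6429 BTU/lb

23.6429 BTU/lb


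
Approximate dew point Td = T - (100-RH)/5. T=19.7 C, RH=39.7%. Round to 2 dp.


Td = 19.7 - (100-39.7)/5 = 7.64 C

7.64 C


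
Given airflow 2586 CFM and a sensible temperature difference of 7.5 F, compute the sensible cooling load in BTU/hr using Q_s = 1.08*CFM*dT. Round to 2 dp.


Q = 1.08 * 2586 * 7.5 = 20946.60 BTU/hr

20946.60 BTU/hr


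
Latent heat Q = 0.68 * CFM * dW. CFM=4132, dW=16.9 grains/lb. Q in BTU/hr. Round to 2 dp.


Q = 0.68 * 4132 * 16.9 = 47484.94 BTU/hr

47484.94 BTU/hr


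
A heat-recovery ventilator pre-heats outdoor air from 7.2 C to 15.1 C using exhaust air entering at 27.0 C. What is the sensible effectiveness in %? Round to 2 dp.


eff = (15.1-7.2)/(27.0-7.2)*100 = 39.90 %

39.90 %


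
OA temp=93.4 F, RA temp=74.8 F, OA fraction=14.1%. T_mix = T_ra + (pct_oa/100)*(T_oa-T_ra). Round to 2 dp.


T_mix = 74.8 + (14.1/100)*(93.4-74.8) = 77.42 F

77.42 F


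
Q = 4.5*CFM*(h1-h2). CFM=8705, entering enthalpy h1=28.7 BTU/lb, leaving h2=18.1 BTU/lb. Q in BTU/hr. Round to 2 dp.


Q = 4.5 * 8705 * (28.7 - 18.1) = 415228.50 BTU/hr

415228.50 BTU/hr


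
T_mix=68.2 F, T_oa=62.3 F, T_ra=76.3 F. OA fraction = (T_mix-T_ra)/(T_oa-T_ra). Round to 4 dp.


frac = (68.2 - 76.3) / (62.3 - 76.3) = 0.5786

0.5786


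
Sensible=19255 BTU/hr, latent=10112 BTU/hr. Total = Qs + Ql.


Qt = 19255 + 10112 = 29367 BTU/hr

29367 BTU/hr


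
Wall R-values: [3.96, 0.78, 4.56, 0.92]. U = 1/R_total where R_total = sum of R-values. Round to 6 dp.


R_total = 3.96 + 0.78 + 4.56 + 0.92 = 10.22
U = 1/10.22 = 0.097847

0.097847


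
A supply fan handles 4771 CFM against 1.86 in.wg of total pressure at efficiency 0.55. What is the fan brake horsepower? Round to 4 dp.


BHP = 4771 * 1.86 / (6356 * 0.55) = 2.5385 hp

2.5385 hp


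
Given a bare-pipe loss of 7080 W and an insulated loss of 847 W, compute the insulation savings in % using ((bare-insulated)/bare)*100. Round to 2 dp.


Savings = ((7080-847)/7080)*100 = 88.04 %

88.04 %


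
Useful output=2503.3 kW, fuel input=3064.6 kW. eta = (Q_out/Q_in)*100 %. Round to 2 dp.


eta = (2503.3/3064.6)*100 = 81.68 %

81.68 %


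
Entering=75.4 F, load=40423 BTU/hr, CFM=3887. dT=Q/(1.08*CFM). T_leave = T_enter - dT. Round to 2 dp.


dT = 40423/(1.08*3887) = 9.6292
T_leave = 75.4 - 9.6292 = 65.77 F

65.77 F


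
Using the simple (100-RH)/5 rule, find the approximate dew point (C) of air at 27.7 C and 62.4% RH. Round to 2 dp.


Td = 27.7 - (100-62.4)/5 = 20.18 C

20.18 C


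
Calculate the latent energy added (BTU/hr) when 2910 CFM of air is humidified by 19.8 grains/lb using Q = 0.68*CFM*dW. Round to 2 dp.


Q = 0.68 * 2910 * 19.8 = 39180.24 BTU/hr

39180.24 BTU/hr


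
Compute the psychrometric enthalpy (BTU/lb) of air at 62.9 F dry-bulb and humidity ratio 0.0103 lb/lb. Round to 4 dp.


h = 0.24*62.9 + 0.0103*(1061+0.444*62.9) = 26.3120 BTU/lb

26.3120 BTU/lb


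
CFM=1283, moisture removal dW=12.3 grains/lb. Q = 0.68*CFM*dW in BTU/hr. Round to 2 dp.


Q = 0.68 * 1283 * 12.3 = 10731.01 BTU/hr

10731.01 BTU/hr


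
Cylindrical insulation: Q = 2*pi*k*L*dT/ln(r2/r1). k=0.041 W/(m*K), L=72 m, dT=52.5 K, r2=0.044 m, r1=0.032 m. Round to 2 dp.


Q = 2*pi*0.041*72*52.5/ln(0.044/0.032) = 3057.80 W

3057.80 W


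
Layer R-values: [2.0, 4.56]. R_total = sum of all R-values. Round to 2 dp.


R_total = 2.0 + 4.56 = 6.56

6.56


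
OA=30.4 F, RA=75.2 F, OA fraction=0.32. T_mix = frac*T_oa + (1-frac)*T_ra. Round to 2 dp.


T_mix = 0.32*30.4 + 0.68*75.2 = 60.86 F

60.86 F


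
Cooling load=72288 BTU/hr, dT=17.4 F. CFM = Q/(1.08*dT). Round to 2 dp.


CFM = 72288 / (1.08 * 17.4) = 3846.74

3846.74 CFM


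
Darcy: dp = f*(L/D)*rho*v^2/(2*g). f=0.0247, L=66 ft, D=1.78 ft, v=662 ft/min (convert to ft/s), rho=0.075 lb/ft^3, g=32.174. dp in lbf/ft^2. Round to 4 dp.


v_fps = 662/60 = 11.0333 ft/s
dp = 0.0247*(66/1.78)*0.075*11.0333^2/(2*32.174) = 0.1299 lbf/ft^2

0.1299 lbf/ft^2


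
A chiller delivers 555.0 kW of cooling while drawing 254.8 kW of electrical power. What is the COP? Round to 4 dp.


COP = 555.0 / 254.8 = 2.1782

2.1782


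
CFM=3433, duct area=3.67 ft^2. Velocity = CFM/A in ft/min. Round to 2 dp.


V = 3433 / 3.67 = 935.42 ft/min

935.42 ft/min


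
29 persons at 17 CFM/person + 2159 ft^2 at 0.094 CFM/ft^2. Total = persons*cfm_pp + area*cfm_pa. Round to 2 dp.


Total = 29*17 + 2159*0.094 = 695.95 CFM

695.95 CFM


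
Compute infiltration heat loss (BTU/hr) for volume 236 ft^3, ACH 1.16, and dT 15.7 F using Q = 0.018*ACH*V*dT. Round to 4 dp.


Q = 0.018 * 1.16 * 236 * 15.7 = 77.3646 BTU/hr

77.3646 BTU/hr


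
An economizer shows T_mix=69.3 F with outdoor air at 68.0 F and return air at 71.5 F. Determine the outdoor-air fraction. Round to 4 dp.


frac = (69.3 - 71.5) / (68.0 - 71.5) = 0.6286

0.6286


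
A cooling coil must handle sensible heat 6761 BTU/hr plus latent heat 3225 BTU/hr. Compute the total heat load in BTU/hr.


Qt = 6761 + 3225 = 9986 BTU/hr

9986 BTU/hr


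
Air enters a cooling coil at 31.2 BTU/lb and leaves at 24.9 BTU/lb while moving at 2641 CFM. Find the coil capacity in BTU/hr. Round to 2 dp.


Q = 4.5 * 2641 * (31.2 - 24.9) = 74872.35 BTU/hr

74872.35 BTU/hr


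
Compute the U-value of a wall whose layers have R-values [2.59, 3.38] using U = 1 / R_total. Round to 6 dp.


R_total = 2.59 + 3.38 = 5.97
U = 1/5.97 = 0.167504

0.167504


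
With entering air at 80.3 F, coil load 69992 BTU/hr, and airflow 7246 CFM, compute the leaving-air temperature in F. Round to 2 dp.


dT = 69992/(1.08*7246) = 8.9439
T_leave = 80.3 - 8.9439 = 71.36 F

71.36 F


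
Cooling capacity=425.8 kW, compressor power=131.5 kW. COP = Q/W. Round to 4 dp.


COP = 425.8 / 131.5 = 3.2380

3.2380


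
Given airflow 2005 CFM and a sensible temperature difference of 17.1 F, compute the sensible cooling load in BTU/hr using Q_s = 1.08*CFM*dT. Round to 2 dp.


Q = 1.08 * 2005 * 17.1 = 37028.34 BTU/hr

37028.34 BTU/hr


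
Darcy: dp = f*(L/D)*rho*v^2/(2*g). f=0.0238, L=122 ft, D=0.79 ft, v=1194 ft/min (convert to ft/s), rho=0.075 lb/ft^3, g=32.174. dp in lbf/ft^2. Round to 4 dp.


v_fps = 1194/60 = 19.9 ft/s
dp = 0.0238*(122/0.79)*0.075*19.9^2/(2*32.174) = 1.6965 lbf/ft^2

1.6965 lbf/ft^2


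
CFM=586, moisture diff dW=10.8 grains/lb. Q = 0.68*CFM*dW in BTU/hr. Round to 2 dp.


Q = 0.68 * 586 * 10.8 = 4303.58 BTU/hr

4303.58 BTU/hr


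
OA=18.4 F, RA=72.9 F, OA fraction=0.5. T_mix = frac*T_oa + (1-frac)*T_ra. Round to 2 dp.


T_mix = 0.5*18.4 + 0.5*72.9 = 45.65 F

45.65 F


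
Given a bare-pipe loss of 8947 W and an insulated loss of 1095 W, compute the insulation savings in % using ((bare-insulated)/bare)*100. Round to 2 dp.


Savings = ((8947-1095)/8947)*100 = 87.76 %

87.76 %


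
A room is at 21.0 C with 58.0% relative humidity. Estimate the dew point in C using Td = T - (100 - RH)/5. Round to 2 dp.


Td = 21.0 - (100-58.0)/5 = 12.60 C

12.60 C


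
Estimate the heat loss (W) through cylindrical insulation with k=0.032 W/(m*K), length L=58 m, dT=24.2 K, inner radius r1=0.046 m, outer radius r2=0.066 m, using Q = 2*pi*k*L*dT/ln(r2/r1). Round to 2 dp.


Q = 2*pi*0.032*58*24.2/ln(0.066/0.046) = 781.72 W

781.72 W


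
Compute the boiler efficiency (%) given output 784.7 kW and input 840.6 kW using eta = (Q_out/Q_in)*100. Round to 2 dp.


eta = (784.7/840.6)*100 = 93.35 %

93.35 %


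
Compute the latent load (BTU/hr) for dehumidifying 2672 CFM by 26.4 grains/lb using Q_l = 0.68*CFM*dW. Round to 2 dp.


Q = 0.68 * 2672 * 26.4 = 47967.74 BTU/hr

47967.74 BTU/hr


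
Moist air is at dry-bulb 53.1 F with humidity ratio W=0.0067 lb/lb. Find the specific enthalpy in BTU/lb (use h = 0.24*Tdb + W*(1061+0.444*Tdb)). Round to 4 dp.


h = 0.24*53.1 + 0.0067*(1061+0.444*53.1) = 20.0107 BTU/lb

20.0107 BTU/lb


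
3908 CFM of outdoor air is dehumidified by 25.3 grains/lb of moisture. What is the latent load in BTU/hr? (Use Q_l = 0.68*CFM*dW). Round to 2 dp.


Q = 0.68 * 3908 * 25.3 = 67233.23 BTU/hr

67233.23 BTU/hr


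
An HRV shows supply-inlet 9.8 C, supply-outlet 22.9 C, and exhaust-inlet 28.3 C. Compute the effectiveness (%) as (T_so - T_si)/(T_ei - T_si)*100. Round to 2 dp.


eff = (22.9-9.8)/(28.3-9.8)*100 = 70.81 %

70.81 %


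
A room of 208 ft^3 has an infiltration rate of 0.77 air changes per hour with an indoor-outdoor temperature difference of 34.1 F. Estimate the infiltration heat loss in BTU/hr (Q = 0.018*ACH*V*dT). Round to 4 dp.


Q = 0.018 * 0.77 * 208 * 34.1 = 98.3062 BTU/hr

98.3062 BTU/hr


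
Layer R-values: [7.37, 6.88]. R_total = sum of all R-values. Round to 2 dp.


R_total = 7.37 + 6.88 = 14.25

14.25


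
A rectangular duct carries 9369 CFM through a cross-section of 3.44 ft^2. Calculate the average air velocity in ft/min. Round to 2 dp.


V = 9369 / 3.44 = 2723.55 ft/min

2723.55 ft/min


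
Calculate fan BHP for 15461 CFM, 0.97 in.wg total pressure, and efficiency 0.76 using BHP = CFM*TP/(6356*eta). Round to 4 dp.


BHP = 15461 * 0.97 / (6356 * 0.76) = 3.1046 hp

3.1046 hp
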